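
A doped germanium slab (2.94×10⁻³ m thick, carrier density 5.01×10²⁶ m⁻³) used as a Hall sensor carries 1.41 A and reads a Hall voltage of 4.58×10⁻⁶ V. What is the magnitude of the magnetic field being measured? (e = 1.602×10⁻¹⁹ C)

B ≈ 0.766 T

From V_H = IB/(n e t), B = V_H n e t / I.
B = (4.58×10⁻⁶)(5.01×10²⁶)(1.602×10⁻¹⁹)(2.94×10⁻³)/1.41 ≈ 0.766 T.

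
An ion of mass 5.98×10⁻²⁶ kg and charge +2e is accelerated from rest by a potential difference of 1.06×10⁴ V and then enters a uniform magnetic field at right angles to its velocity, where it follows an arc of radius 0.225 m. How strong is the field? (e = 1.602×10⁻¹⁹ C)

v = √(2|q|V/m) = √(2·3.204×10⁻¹⁹·1.06×10⁴/5.98×10⁻²⁶) ≈ 3.370×10⁵ m/s.
B = mv/(|q|r) = (5.98×10⁻²⁶)(3.370×10⁵)/((3.204×10⁻¹⁹)(0.225)) ≈ 0.280 T.

B ≈ 0.280 T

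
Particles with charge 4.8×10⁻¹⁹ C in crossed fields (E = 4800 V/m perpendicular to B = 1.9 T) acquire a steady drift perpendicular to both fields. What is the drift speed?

The steady drift has the magnetic force balancing the electric force, so v_d = E/B.
v_d = 4800/1.9 = 2500 m/s.

v_d ≈ 2500 m/s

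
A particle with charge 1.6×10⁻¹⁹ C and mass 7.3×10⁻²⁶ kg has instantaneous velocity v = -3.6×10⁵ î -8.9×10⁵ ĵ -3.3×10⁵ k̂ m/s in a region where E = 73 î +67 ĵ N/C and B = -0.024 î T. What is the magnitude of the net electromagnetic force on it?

v×B = (0, 7920, -2.14×10⁴) N/C.
E + v×B = (73.0, 7990, -2.14×10⁴) N/C.
F = q(E + v×B) = (1.6×10⁻¹⁹ C)·(73.0, 7990, -2.14×10⁴) = (1.17×10⁻¹⁷, 1.28×10⁻¹⁵, -3.42×10⁻¹⁵) N.
|F| = 3.65×10⁻¹⁵ N.

|F| ≈ 3.65×10⁻¹⁵ N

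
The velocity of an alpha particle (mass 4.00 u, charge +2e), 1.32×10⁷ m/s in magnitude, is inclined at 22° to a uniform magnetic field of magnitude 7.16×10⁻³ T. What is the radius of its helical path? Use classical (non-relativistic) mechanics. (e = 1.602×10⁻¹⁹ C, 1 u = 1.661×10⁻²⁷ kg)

r ≈ 14.3 m

v⊥ = v sinθ = 1.32×10⁷·sin22° ≈ 4.945×10⁶ m/s.
r = m v⊥/(|q|B) = (6.644×10⁻²⁷)(4.945×10⁶)/((3.204×10⁻¹⁹)(7.16×10⁻³)) ≈ 14.3 m.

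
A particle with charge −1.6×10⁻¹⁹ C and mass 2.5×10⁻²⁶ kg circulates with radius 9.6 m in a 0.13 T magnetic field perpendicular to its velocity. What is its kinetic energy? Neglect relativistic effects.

v = |q|Br/m, then KE = ½mv² = (qBr)²/(2m).
v = (1.6×10⁻¹⁹)(0.13)(9.6)/2.5×10⁻²⁶ ≈ 7.987×10⁶ m/s.
KE = ½(2.5×10⁻²⁶)(7.987×10⁶)² ≈ 8.0×10⁻¹³ J.

KE ≈ 8.0×10⁻¹³ J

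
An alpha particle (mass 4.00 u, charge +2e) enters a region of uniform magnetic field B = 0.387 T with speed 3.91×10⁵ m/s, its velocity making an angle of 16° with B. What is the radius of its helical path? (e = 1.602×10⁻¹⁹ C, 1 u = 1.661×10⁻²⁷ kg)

v⊥ = v sinθ = 3.91×10⁵·sin16° ≈ 1.078×10⁵ m/s.
r = m v⊥/(|q|B) = (6.644×10⁻²⁷)(1.078×10⁵)/((3.204×10⁻¹⁹)(0.387)) ≈ 5.77×10⁻³ m.

r ≈ 5.77×10⁻³ m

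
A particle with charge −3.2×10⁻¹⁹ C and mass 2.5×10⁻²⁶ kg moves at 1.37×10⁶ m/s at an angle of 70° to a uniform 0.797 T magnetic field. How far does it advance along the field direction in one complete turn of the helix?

v∥ = v cosθ = 1.37×10⁶·cos70° ≈ 4.686×10⁵ m/s.
T = 2πm/(|q|B) = 2π(2.5×10⁻²⁶)/((3.2×10⁻¹⁹)(0.797)) ≈ 6.159×10⁻⁷ s.
pitch = v∥ T = (4.686×10⁵)(6.159×10⁻⁷) ≈ 0.289 m.

p ≈ 0.289 m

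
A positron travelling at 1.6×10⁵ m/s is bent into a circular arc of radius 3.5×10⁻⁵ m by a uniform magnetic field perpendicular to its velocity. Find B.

From |q|vB = mv²/r, B = mv/(|q|r).
B = (9.109×10⁻³¹)(1.6×10⁵)/((1.602×10⁻¹⁹)(3.5×10⁻⁵)) ≈ 0.026 T.

B ≈ 0.026 T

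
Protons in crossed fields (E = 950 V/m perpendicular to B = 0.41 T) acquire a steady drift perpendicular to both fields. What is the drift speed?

In crossed fields the guiding centre drifts at v_d = |E×B|/B² = E/B, independent of charge and mass.
v_d = 950/0.41 = 2300 m/s.

v_d ≈ 2300 m/s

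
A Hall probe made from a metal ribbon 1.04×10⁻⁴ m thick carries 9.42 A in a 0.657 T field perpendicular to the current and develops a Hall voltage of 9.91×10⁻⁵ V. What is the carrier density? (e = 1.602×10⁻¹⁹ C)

From V_H = IB/(n e t), n = IB/(V_H e t).
n = (9.42)(0.657)/((9.91×10⁻⁵)(1.602×10⁻¹⁹)(1.04×10⁻⁴)) ≈ 3.75×10²⁷ m⁻³.

n ≈ 3.75×10²⁷ m⁻³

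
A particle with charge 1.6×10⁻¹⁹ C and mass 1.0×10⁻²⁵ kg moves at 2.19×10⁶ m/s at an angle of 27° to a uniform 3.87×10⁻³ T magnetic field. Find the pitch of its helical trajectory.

p ≈ 1980 m

v∥ = v cosθ = 2.19×10⁶·cos27° ≈ 1.951×10⁶ m/s.
T = 2πm/(|q|B) = 2π(1.0×10⁻²⁵)/((1.6×10⁻¹⁹)(3.87×10⁻³)) ≈ 1.015×10⁻³ s.
pitch = v∥ T = (1.951×10⁶)(1.015×10⁻³) ≈ 1980 m.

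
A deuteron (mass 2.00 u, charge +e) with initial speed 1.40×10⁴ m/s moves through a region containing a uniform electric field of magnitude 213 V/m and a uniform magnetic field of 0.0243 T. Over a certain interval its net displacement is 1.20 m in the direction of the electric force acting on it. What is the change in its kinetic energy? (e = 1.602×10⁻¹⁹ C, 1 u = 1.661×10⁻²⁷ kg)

ΔKE ≈ 4.09×10⁻¹⁷ J

The magnetic force is always ⟂ v and does no work; only the electric force changes KE.
ΔKE = F_E · d = |q|E d = (1.602×10⁻¹⁹)(213)(1.20) ≈ 4.09×10⁻¹⁷ J.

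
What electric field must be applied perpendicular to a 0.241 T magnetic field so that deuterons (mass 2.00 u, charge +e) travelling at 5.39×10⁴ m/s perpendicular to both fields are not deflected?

E = 1.30×10⁴ V/m

For straight-line motion qE = qvB, so E = vB.
E = 5.39×10⁴ × 0.241 = 1.30×10⁴ V/m.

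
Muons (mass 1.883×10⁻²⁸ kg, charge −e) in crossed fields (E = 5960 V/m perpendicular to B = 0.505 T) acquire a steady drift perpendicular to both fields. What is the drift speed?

v_d ≈ 1.18×10⁴ m/s

In crossed fields the guiding centre drifts at v_d = |E×B|/B² = E/B, independent of charge and mass.
v_d = 5960/0.505 = 1.18×10⁴ m/s.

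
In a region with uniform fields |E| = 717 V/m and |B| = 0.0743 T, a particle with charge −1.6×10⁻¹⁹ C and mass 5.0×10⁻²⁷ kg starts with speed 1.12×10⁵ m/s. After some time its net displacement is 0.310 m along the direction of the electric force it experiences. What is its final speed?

B does no work; ΔKE = |q|E d.
½mv_f² = ½mv₀² + |q|Ed = ½(5.0×10⁻²⁷)(1.12×10⁵)² + (1.6×10⁻¹⁹)(717)(0.310) ≈ 3.136×10⁻¹⁷ J + 3.556×10⁻¹⁷ J ≈ 6.692×10⁻¹⁷ J.
v_f = √(2·6.692×10⁻¹⁷/5.0×10⁻²⁷) ≈ 1.64×10⁵ m/s.

v_f ≈ 1.64×10⁵ m/s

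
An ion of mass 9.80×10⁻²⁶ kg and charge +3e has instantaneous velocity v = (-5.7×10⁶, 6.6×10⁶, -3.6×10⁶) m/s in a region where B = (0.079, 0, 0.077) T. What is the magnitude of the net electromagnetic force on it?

v×B = (5.08×10⁵, 1.54×10⁵, -5.21×10⁵) N/C.
F = q v×B = (4.806×10⁻¹⁹ C)·(5.08×10⁵, 1.54×10⁵, -5.21×10⁵) = (2.44×10⁻¹³, 7.43×10⁻¹⁴, -2.51×10⁻¹³) N.
|F| = 3.58×10⁻¹³ N.

|F| ≈ 3.58×10⁻¹³ N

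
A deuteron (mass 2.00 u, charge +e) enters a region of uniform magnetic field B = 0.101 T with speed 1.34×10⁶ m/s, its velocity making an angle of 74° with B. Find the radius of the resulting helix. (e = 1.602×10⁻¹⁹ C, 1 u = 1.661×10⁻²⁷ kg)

v⊥ = v sinθ = 1.34×10⁶·sin74° ≈ 1.288×10⁶ m/s.
r = m v⊥/(|q|B) = (3.322×10⁻²⁷)(1.288×10⁶)/((1.602×10⁻¹⁹)(0.101)) ≈ 0.264 m.

r ≈ 0.264 m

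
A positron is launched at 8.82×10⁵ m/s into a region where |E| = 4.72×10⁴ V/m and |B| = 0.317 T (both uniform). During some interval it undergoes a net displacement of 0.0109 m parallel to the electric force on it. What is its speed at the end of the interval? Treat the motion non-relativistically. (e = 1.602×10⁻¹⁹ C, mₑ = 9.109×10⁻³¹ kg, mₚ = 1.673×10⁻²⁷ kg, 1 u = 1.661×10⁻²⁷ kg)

B does no work; ΔKE = |q|E d.
½mv_f² = ½mv₀² + |q|Ed = ½(9.109×10⁻³¹)(8.82×10⁵)² + (1.602×10⁻¹⁹)(4.72×10⁴)(0.0109) ≈ 3.543×10⁻¹⁹ J + 8.242×10⁻¹⁷ J ≈ 8.277×10⁻¹⁷ J.
v_f = √(2·8.277×10⁻¹⁷/9.109×10⁻³¹) ≈ 1.35×10⁷ m/s.

v_f ≈ 1.35×10⁷ m/s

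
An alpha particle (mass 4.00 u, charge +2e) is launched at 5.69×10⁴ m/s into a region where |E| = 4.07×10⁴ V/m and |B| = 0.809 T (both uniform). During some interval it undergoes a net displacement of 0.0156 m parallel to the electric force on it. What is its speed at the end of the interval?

v_f ≈ 2.54×10⁵ m/s

B does no work; ΔKE = |q|E d.
½mv_f² = ½mv₀² + |q|Ed = ½(6.644×10⁻²⁷)(5.69×10⁴)² + (3.204×10⁻¹⁹)(4.07×10⁴)(0.0156) ≈ 1.076×10⁻¹⁷ J + 2.034×10⁻¹⁶ J ≈ 2.142×10⁻¹⁶ J.
v_f = √(2·2.142×10⁻¹⁶/6.644×10⁻²⁷) ≈ 2.54×10⁵ m/s.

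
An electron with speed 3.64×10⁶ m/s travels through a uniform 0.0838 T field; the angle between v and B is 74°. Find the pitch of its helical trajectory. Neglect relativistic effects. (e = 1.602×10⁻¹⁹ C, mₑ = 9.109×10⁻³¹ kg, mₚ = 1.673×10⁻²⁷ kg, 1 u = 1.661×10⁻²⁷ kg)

v∥ = v cosθ = 3.64×10⁶·cos74° ≈ 1.003×10⁶ m/s.
T = 2πm/(|q|B) = 2π(9.109×10⁻³¹)/((1.602×10⁻¹⁹)(0.0838)) ≈ 4.263×10⁻¹⁰ s.
pitch = v∥ T = (1.003×10⁶)(4.263×10⁻¹⁰) ≈ 4.28×10⁻⁴ m.

p ≈ 4.28×10⁻⁴ m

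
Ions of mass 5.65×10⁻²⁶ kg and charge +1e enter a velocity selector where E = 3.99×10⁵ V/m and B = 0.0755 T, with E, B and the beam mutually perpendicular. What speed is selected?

v = 5.28×10⁶ m/s

Straight-line motion ⇒ electric and magnetic forces cancel, so E = vB.
v = E/B = 3.99×10⁵/0.0755 = 5.28×10⁶ m/s.
The result is independent of the particle's charge and mass.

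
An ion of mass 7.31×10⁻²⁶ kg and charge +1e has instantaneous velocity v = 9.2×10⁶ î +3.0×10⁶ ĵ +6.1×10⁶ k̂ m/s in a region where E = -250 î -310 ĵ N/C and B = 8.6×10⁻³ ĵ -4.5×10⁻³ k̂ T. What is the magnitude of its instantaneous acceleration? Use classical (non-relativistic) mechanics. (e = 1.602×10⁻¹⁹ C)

v×B = (-6.60×10⁴, 4.14×10⁴, 7.91×10⁴) N/C.
E + v×B = (-6.62×10⁴, 4.11×10⁴, 7.91×10⁴) N/C.
F = q(E + v×B) = (1.602×10⁻¹⁹ C)·(-6.62×10⁴, 4.11×10⁴, 7.91×10⁴) = (-1.06×10⁻¹⁴, 6.58×10⁻¹⁵, 1.27×10⁻¹⁴) N.
|a| = |F|/m = 1.779×10⁻¹⁴/7.31×10⁻²⁶ ≈ 2.43×10¹¹ m/s².

|a| ≈ 2.43×10¹¹ m/s²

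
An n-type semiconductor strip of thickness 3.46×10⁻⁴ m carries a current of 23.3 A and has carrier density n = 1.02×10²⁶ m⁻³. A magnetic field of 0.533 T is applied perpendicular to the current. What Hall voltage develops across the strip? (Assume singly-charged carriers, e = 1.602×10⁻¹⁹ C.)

V_H = IB/(n e t).
V_H = (23.3)(0.533)/((1.02×10²⁶)(1.602×10⁻¹⁹)(3.46×10⁻⁴)) ≈ 2.20×10⁻³ V.

V_H ≈ 2.20×10⁻³ V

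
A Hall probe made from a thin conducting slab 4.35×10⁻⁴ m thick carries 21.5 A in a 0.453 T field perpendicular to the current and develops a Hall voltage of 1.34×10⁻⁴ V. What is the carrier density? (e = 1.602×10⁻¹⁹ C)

n ≈ 1.04×10²⁷ m⁻³

From V_H = IB/(n e t), n = IB/(V_H e t).
n = (21.5)(0.453)/((1.34×10⁻⁴)(1.602×10⁻¹⁹)(4.35×10⁻⁴)) ≈ 1.04×10²⁷ m⁻³.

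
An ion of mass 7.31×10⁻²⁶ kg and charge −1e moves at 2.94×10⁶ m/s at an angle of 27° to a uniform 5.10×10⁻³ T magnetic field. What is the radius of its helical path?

r ≈ 119 m

v⊥ = v sinθ = 2.94×10⁶·sin27° ≈ 1.335×10⁶ m/s.
r = m v⊥/(|q|B) = (7.31×10⁻²⁶)(1.335×10⁶)/((1.602×10⁻¹⁹)(5.10×10⁻³)) ≈ 119 m.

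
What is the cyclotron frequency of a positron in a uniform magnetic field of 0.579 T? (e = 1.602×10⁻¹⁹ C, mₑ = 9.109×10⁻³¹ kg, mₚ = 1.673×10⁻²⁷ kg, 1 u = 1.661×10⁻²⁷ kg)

f ≈ 1.62×10¹⁰ Hz

f = |q|B/(2πm).
f = (1.602×10⁻¹⁹)(0.579)/(2π·9.109×10⁻³¹) ≈ 1.62×10¹⁰ Hz.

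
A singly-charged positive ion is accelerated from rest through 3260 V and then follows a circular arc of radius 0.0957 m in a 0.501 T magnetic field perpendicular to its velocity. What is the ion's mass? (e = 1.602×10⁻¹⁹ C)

m ≈ 5.65×10⁻²⁶ kg

Combine |q|V = ½mv² and r = mv/(|q|B): eliminate v to get m = qB²r²/(2V).
m = (1.602×10⁻¹⁹)(0.501)²(0.0957)²/(2·3260) ≈ 5.65×10⁻²⁶ kg.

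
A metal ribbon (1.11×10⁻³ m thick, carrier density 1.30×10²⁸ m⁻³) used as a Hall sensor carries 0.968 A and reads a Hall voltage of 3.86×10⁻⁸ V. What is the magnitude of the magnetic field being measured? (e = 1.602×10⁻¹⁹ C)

B ≈ 0.0922 T

From V_H = IB/(n e t), B = V_H n e t / I.
B = (3.86×10⁻⁸)(1.30×10²⁸)(1.602×10⁻¹⁹)(1.11×10⁻³)/0.968 ≈ 0.0922 T.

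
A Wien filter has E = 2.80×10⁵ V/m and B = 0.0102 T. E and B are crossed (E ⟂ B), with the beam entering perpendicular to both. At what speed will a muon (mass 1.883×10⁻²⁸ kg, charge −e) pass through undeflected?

Zero net Lorentz force requires |qE| = |q v×B|, i.e. E = vB.
v = E/B = 2.80×10⁵/0.0102 = 2.75×10⁷ m/s.

v = 2.75×10⁷ m/s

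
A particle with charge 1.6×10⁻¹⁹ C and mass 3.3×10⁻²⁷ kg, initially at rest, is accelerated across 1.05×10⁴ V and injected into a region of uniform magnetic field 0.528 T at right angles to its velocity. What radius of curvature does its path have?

Acceleration: |q|V = ½mv² ⇒ v = √(2|q|V/m) = √(2·1.6×10⁻¹⁹·1.05×10⁴/3.3×10⁻²⁷) ≈ 1.009×10⁶ m/s.
In the field: r = mv/(|q|B) = (3.3×10⁻²⁷)(1.009×10⁶)/((1.6×10⁻¹⁹)(0.528)) ≈ 0.0394 m.

r ≈ 0.0394 m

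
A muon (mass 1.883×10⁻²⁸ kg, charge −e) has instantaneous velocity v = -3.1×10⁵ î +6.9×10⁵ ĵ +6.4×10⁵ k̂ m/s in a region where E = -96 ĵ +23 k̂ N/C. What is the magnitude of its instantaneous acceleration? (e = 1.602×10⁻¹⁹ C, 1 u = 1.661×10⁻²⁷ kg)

|a| ≈ 8.40×10¹⁰ m/s²

Only an electric field acts, so F = qE = (−1.602×10⁻¹⁹ C)·(0, -96.0, 23.0) = (0, 1.54×10⁻¹⁷, -3.68×10⁻¹⁸) N.
|a| = |F|/m = 1.581×10⁻¹⁷/1.883×10⁻²⁸ ≈ 8.40×10¹⁰ m/s².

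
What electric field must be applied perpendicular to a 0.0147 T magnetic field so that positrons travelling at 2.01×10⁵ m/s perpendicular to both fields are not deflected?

For straight-line motion qE = qvB, so E = vB.
E = 2.01×10⁵ × 0.0147 = 2950 V/m.

E = 2950 V/m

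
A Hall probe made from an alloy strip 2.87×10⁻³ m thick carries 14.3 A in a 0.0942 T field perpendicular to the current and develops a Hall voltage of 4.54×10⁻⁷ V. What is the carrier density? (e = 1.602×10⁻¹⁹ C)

From V_H = IB/(n e t), n = IB/(V_H e t).
n = (14.3)(0.0942)/((4.54×10⁻⁷)(1.602×10⁻¹⁹)(2.87×10⁻³)) ≈ 6.45×10²⁷ m⁻³.

n ≈ 6.45×10²⁷ m⁻³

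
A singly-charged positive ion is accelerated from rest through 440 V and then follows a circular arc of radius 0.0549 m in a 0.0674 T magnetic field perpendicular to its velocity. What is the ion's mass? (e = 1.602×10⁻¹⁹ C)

Combine |q|V = ½mv² and r = mv/(|q|B): eliminate v to get m = qB²r²/(2V).
m = (1.602×10⁻¹⁹)(0.0674)²(0.0549)²/(2·440) ≈ 2.49×10⁻²⁷ kg.

m ≈ 2.49×10⁻²⁷ kg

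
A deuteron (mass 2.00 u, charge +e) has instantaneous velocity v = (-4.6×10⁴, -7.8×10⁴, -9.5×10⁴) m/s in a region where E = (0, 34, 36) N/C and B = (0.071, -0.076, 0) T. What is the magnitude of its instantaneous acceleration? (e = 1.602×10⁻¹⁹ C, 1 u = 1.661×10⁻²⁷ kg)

v×B = (-7220, -6740, 9030) N/C.
E + v×B = (-7220, -6710, 9070) N/C.
F = q(E + v×B) = (1.602×10⁻¹⁹ C)·(-7220, -6710, 9070) = (-1.16×10⁻¹⁵, -1.08×10⁻¹⁵, 1.45×10⁻¹⁵) N.
|a| = |F|/m = 2.146×10⁻¹⁵/3.322×10⁻²⁷ ≈ 6.46×10¹¹ m/s².

|a| ≈ 6.46×10¹¹ m/s²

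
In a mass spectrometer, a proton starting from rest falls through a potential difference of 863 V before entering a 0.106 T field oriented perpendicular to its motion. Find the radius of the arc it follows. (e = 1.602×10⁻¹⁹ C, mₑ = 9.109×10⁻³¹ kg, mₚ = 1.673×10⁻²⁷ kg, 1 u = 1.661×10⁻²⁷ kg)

Acceleration: |q|V = ½mv² ⇒ v = √(2|q|V/m) = √(2·1.602×10⁻¹⁹·863/1.673×10⁻²⁷) ≈ 4.065×10⁵ m/s.
In the field: r = mv/(|q|B) = (1.673×10⁻²⁷)(4.065×10⁵)/((1.602×10⁻¹⁹)(0.106)) ≈ 0.0401 m.

r ≈ 0.0401 m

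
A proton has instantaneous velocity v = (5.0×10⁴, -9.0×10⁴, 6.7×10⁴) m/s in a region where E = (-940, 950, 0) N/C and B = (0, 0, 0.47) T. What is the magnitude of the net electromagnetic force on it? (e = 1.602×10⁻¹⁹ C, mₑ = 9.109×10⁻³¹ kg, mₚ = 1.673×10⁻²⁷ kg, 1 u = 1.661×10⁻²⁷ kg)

v×B = (-4.23×10⁴, -2.35×10⁴, 0) N/C.
E + v×B = (-4.32×10⁴, -2.26×10⁴, 0) N/C.
F = q(E + v×B) = (1.602×10⁻¹⁹ C)·(-4.32×10⁴, -2.26×10⁴, 0) = (-6.93×10⁻¹⁵, -3.61×10⁻¹⁵, 0) N.
|F| = 7.81×10⁻¹⁵ N.

|F| ≈ 7.81×10⁻¹⁵ N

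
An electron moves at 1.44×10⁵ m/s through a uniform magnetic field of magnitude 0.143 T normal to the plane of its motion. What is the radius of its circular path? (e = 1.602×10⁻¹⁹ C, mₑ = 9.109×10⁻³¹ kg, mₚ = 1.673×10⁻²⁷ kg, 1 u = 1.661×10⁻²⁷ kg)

The magnetic force provides the centripetal force: |q|vB = mv²/r.
r = mv/(|q|B) = (9.109×10⁻³¹)(1.44×10⁵)/((1.602×10⁻¹⁹)(0.143)) ≈ 5.73×10⁻⁶ m.

r ≈ 5.73×10⁻⁶ m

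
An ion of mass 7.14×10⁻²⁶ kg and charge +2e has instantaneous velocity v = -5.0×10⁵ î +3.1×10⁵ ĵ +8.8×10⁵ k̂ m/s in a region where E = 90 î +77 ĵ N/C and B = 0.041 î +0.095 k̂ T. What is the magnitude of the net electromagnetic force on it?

v×B = (2.94×10⁴, 8.36×10⁴, -1.27×10⁴) N/C.
E + v×B = (2.95×10⁴, 8.37×10⁴, -1.27×10⁴) N/C.
F = q(E + v×B) = (3.204×10⁻¹⁹ C)·(2.95×10⁴, 8.37×10⁴, -1.27×10⁴) = (9.46×10⁻¹⁵, 2.68×10⁻¹⁴, -4.07×10⁻¹⁵) N.
|F| = 2.87×10⁻¹⁴ N.

|F| ≈ 2.87×10⁻¹⁴ N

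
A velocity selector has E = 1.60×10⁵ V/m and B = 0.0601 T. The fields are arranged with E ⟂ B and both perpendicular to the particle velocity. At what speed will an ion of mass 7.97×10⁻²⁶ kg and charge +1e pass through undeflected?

v = 2.66×10⁶ m/s

Zero net Lorentz force requires |qE| = |q v×B|, i.e. E = vB.
v = E/B = 1.60×10⁵/0.0601 = 2.66×10⁶ m/s.
The result is independent of the particle's charge and mass.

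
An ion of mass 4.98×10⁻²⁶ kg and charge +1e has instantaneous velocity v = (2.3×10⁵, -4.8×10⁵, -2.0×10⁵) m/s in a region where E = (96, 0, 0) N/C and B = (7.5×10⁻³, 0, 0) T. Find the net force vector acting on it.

v×B = (0, -1500, 3600) N/C.
E + v×B = (96.0, -1500, 3600) N/C.
F = q(E + v×B) = (1.602×10⁻¹⁹ C)·(96.0, -1500, 3600) = (1.54×10⁻¹⁷, -2.40×10⁻¹⁶, 5.77×10⁻¹⁶) N.

F ≈ (1.54×10⁻¹⁷, -2.40×10⁻¹⁶, 5.77×10⁻¹⁶) N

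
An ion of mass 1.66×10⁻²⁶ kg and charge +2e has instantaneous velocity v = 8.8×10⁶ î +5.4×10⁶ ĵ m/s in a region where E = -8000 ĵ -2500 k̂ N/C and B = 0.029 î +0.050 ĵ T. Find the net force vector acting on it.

v×B = (0, 0, 2.83×10⁵) N/C.
E + v×B = (0, -8000, 2.81×10⁵) N/C.
F = q(E + v×B) = (3.204×10⁻¹⁹ C)·(0, -8000, 2.81×10⁵) = (0, -2.56×10⁻¹⁵, 9.00×10⁻¹⁴) N.

F ≈ (0, -2.56×10⁻¹⁵, 9.00×10⁻¹⁴) N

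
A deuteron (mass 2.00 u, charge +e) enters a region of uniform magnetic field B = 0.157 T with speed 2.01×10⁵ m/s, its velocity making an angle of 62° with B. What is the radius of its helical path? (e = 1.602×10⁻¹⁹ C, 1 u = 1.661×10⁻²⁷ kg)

v⊥ = v sinθ = 2.01×10⁵·sin62° ≈ 1.775×10⁵ m/s.
r = m v⊥/(|q|B) = (3.322×10⁻²⁷)(1.775×10⁵)/((1.602×10⁻¹⁹)(0.157)) ≈ 0.0234 m.

r ≈ 0.0234 m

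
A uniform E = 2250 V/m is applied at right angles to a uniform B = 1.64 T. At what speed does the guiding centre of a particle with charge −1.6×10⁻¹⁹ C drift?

The steady drift has the magnetic force balancing the electric force, so v_d = E/B.
v_d = 2250/1.64 = 1370 m/s.

v_d ≈ 1370 m/s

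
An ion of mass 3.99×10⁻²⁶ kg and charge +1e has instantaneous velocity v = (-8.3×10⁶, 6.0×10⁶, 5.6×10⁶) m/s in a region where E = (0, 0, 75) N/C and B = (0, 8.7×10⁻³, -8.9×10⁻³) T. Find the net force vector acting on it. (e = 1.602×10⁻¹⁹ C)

v×B = (-1.02×10⁵, -7.39×10⁴, -7.22×10⁴) N/C.
E + v×B = (-1.02×10⁵, -7.39×10⁴, -7.21×10⁴) N/C.
F = q(E + v×B) = (1.602×10⁻¹⁹ C)·(-1.02×10⁵, -7.39×10⁴, -7.21×10⁴) = (-1.64×10⁻¹⁴, -1.18×10⁻¹⁴, -1.16×10⁻¹⁴) N.

F ≈ (-1.64×10⁻¹⁴, -1.18×10⁻¹⁴, -1.16×10⁻¹⁴) N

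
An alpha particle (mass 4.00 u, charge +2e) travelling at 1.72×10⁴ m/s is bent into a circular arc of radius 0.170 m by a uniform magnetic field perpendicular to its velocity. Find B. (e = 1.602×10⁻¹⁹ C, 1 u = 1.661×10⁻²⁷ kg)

B ≈ 2.10×10⁻³ T

From |q|vB = mv²/r, B = mv/(|q|r).
B = (6.644×10⁻²⁷)(1.72×10⁴)/((3.204×10⁻¹⁹)(0.170)) ≈ 2.10×10⁻³ T.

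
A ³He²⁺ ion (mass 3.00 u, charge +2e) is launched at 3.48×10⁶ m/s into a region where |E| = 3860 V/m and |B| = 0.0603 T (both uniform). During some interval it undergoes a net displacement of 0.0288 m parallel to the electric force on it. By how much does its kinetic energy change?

The magnetic force is always ⟂ v and does no work; only the electric force changes KE.
ΔKE = F_E · d = |q|E d = (3.204×10⁻¹⁹)(3860)(0.0288) ≈ 3.56×10⁻¹⁷ J.

ΔKE ≈ 3.56×10⁻¹⁷ J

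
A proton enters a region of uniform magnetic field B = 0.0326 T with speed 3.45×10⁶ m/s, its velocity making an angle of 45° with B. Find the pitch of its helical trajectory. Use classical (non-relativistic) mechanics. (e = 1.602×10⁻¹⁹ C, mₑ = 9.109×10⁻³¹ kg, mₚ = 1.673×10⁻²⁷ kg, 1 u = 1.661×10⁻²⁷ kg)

v∥ = v cosθ = 3.45×10⁶·cos45° ≈ 2.440×10⁶ m/s.
T = 2πm/(|q|B) = 2π(1.673×10⁻²⁷)/((1.602×10⁻¹⁹)(0.0326)) ≈ 2.013×10⁻⁶ s.
pitch = v∥ T = (2.440×10⁶)(2.013×10⁻⁶) ≈ 4.91 m.

p ≈ 4.91 m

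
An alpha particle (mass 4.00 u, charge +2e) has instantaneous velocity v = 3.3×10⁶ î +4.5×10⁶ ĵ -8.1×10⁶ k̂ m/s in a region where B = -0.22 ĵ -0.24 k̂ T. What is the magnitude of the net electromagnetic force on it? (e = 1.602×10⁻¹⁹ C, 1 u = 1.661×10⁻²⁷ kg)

|F| ≈ 9.79×10⁻¹³ N

v×B = (-2.86×10⁶, 7.92×10⁵, -7.26×10⁵) N/C.
F = q v×B = (3.204×10⁻¹⁹ C)·(-2.86×10⁶, 7.92×10⁵, -7.26×10⁵) = (-9.17×10⁻¹³, 2.54×10⁻¹³, -2.33×10⁻¹³) N.
|F| = 9.79×10⁻¹³ N.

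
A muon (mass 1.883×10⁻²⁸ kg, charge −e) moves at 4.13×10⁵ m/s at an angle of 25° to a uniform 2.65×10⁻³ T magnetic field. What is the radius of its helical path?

v⊥ = v sinθ = 4.13×10⁵·sin25° ≈ 1.745×10⁵ m/s.
r = m v⊥/(|q|B) = (1.883×10⁻²⁸)(1.745×10⁵)/((1.602×10⁻¹⁹)(2.65×10⁻³)) ≈ 0.0774 m.

r ≈ 0.0774 m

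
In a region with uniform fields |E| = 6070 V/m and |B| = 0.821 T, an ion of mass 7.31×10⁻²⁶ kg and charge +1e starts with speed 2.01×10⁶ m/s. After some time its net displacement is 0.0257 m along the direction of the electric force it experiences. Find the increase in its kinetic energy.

The magnetic force is always ⟂ v and does no work; only the electric force changes KE.
ΔKE = F_E · d = |q|E d = (1.602×10⁻¹⁹)(6070)(0.0257) ≈ 2.50×10⁻¹⁷ J.

ΔKE ≈ 2.50×10⁻¹⁷ J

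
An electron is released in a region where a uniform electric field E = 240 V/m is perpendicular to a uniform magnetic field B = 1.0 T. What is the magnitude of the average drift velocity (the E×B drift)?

In crossed fields the guiding centre drifts at v_d = |E×B|/B² = E/B, independent of charge and mass.
v_d = 240/1.0 = 240 m/s.

v_d ≈ 240 m/s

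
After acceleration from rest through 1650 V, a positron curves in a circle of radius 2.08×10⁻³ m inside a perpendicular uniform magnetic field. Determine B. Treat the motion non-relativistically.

v = √(2|q|V/m) = √(2·1.602×10⁻¹⁹·1650/9.109×10⁻³¹) ≈ 2.409×10⁷ m/s.
B = mv/(|q|r) = (9.109×10⁻³¹)(2.409×10⁷)/((1.602×10⁻¹⁹)(2.08×10⁻³)) ≈ 0.0659 T.

B ≈ 0.0659 T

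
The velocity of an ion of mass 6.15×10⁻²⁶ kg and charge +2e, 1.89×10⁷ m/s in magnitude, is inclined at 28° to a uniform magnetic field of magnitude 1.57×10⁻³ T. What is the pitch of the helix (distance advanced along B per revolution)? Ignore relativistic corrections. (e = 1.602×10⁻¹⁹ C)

v∥ = v cosθ = 1.89×10⁷·cos28° ≈ 1.669×10⁷ m/s.
T = 2πm/(|q|B) = 2π(6.15×10⁻²⁶)/((3.204×10⁻¹⁹)(1.57×10⁻³)) ≈ 7.682×10⁻⁴ s.
pitch = v∥ T = (1.669×10⁷)(7.682×10⁻⁴) ≈ 1.28×10⁴ m.

p ≈ 1.28×10⁴ m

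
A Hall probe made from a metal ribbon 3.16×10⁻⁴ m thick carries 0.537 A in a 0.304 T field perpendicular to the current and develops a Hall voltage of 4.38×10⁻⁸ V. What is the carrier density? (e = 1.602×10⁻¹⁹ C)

From V_H = IB/(n e t), n = IB/(V_H e t).
n = (0.537)(0.304)/((4.38×10⁻⁸)(1.602×10⁻¹⁹)(3.16×10⁻⁴)) ≈ 7.36×10²⁸ m⁻³.

n ≈ 7.36×10²⁸ m⁻³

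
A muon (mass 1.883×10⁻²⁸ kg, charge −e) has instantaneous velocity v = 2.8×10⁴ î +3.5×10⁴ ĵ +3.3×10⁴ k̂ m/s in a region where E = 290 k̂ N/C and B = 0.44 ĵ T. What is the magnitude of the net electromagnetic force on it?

|F| ≈ 3.08×10⁻¹⁵ N

v×B = (-1.45×10⁴, 0, 1.23×10⁴) N/C.
E + v×B = (-1.45×10⁴, 0, 1.26×10⁴) N/C.
F = q(E + v×B) = (−1.602×10⁻¹⁹ C)·(-1.45×10⁴, 0, 1.26×10⁴) = (2.33×10⁻¹⁵, 0, -2.02×10⁻¹⁵) N.
|F| = 3.08×10⁻¹⁵ N.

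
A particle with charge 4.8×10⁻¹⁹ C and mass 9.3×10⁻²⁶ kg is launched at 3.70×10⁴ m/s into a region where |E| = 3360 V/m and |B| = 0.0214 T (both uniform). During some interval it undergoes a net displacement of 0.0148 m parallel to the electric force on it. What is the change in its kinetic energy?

ΔKE ≈ 2.39×10⁻¹⁷ J

The magnetic force is always ⟂ v and does no work; only the electric force changes KE.
ΔKE = F_E · d = |q|E d = (4.8×10⁻¹⁹)(3360)(0.0148) ≈ 2.39×10⁻¹⁷ J.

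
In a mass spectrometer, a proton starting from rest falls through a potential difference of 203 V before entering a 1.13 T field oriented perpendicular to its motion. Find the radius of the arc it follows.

r ≈ 1.82×10⁻³ m

Acceleration: |q|V = ½mv² ⇒ v = √(2|q|V/m) = √(2·1.602×10⁻¹⁹·203/1.673×10⁻²⁷) ≈ 1.972×10⁵ m/s.
In the field: r = mv/(|q|B) = (1.673×10⁻²⁷)(1.972×10⁵)/((1.602×10⁻¹⁹)(1.13)) ≈ 1.82×10⁻³ m.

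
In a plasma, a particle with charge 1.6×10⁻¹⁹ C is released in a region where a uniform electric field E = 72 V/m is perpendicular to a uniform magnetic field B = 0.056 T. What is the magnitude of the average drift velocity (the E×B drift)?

v_d ≈ 1300 m/s

The E×B drift speed is v_d = E/B.
v_d = 72/0.056 = 1300 m/s.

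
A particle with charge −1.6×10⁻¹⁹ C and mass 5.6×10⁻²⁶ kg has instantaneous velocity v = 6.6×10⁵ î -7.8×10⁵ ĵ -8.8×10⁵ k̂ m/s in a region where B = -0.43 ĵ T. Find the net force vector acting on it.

v×B = (-3.78×10⁵, 0, -2.84×10⁵) N/C.
F = q v×B = (−1.6×10⁻¹⁹ C)·(-3.78×10⁵, 0, -2.84×10⁵) = (6.05×10⁻¹⁴, 0, 4.54×10⁻¹⁴) N.

F ≈ (6.05×10⁻¹⁴, 0, 4.54×10⁻¹⁴) N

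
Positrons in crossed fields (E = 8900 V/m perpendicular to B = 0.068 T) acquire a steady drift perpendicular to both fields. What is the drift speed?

In crossed fields the guiding centre drifts at v_d = |E×B|/B² = E/B, independent of charge and mass.
v_d = 8900/0.068 = 1.3×10⁵ m/s.

v_d ≈ 1.3×10⁵ m/s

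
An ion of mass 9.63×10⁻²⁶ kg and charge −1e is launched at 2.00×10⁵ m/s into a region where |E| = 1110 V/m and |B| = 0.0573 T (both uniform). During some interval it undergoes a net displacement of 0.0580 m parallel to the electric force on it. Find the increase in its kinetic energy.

The magnetic force is always ⟂ v and does no work; only the electric force changes KE.
ΔKE = F_E · d = |q|E d = (1.602×10⁻¹⁹)(1110)(0.0580) ≈ 1.03×10⁻¹⁷ J.

ΔKE ≈ 1.03×10⁻¹⁷ J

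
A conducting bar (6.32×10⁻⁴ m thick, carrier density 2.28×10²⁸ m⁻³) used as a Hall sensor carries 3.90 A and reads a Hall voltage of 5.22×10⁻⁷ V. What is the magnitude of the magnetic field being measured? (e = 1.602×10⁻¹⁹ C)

B ≈ 0.309 T

From V_H = IB/(n e t), B = V_H n e t / I.
B = (5.22×10⁻⁷)(2.28×10²⁸)(1.602×10⁻¹⁹)(6.32×10⁻⁴)/3.90 ≈ 0.309 T.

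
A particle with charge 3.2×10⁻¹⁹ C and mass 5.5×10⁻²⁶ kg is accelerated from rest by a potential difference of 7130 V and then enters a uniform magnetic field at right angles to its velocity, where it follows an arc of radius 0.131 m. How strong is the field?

B ≈ 0.378 T

v = √(2|q|V/m) = √(2·3.2×10⁻¹⁹·7130/5.5×10⁻²⁶) ≈ 2.880×10⁵ m/s.
B = mv/(|q|r) = (5.5×10⁻²⁶)(2.880×10⁵)/((3.2×10⁻¹⁹)(0.131)) ≈ 0.378 T.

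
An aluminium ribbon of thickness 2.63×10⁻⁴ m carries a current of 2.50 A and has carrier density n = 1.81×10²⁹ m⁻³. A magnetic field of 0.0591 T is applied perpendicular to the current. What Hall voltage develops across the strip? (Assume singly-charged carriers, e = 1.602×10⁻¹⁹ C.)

V_H ≈ 1.94×10⁻⁸ V

V_H = IB/(n e t).
V_H = (2.50)(0.0591)/((1.81×10²⁹)(1.602×10⁻¹⁹)(2.63×10⁻⁴)) ≈ 1.94×10⁻⁸ V.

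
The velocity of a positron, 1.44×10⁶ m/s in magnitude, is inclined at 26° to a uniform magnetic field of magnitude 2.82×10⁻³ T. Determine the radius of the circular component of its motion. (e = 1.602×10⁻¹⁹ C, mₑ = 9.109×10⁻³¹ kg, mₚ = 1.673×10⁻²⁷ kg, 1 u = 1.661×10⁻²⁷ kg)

r ≈ 1.27×10⁻³ m

v⊥ = v sinθ = 1.44×10⁶·sin26° ≈ 6.313×10⁵ m/s.
r = m v⊥/(|q|B) = (9.109×10⁻³¹)(6.313×10⁵)/((1.602×10⁻¹⁹)(2.82×10⁻³)) ≈ 1.27×10⁻³ m.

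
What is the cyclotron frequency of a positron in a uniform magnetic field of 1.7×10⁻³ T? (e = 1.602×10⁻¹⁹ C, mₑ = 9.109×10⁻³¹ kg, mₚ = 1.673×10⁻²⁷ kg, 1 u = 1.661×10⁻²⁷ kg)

f = |q|B/(2πm).
f = (1.602×10⁻¹⁹)(1.7×10⁻³)/(2π·9.109×10⁻³¹) ≈ 4.8×10⁷ Hz.

f ≈ 4.8×10⁷ Hz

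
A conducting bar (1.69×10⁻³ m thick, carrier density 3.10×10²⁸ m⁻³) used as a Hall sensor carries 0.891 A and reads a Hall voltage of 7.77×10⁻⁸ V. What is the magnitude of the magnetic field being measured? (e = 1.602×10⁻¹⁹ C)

From V_H = IB/(n e t), B = V_H n e t / I.
B = (7.77×10⁻⁸)(3.10×10²⁸)(1.602×10⁻¹⁹)(1.69×10⁻³)/0.891 ≈ 0.732 T.

B ≈ 0.732 T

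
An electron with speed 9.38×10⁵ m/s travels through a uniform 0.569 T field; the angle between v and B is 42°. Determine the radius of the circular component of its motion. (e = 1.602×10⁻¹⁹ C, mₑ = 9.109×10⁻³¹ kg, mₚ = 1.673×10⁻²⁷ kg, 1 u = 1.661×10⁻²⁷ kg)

r ≈ 6.27×10⁻⁶ m

v⊥ = v sinθ = 9.38×10⁵·sin42° ≈ 6.276×10⁵ m/s.
r = m v⊥/(|q|B) = (9.109×10⁻³¹)(6.276×10⁵)/((1.602×10⁻¹⁹)(0.569)) ≈ 6.27×10⁻⁶ m.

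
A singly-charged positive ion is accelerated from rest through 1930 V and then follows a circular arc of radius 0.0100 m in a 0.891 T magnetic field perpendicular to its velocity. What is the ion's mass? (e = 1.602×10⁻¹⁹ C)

m ≈ 3.29×10⁻²⁷ kg

Combine |q|V = ½mv² and r = mv/(|q|B): eliminate v to get m = qB²r²/(2V).
m = (1.602×10⁻¹⁹)(0.891)²(0.0100)²/(2·1930) ≈ 3.29×10⁻²⁷ kg.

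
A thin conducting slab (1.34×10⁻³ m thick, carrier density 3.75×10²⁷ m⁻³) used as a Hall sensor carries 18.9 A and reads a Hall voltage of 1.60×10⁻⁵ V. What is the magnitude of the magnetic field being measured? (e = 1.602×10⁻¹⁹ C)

B ≈ 0.681 T

From V_H = IB/(n e t), B = V_H n e t / I.
B = (1.60×10⁻⁵)(3.75×10²⁷)(1.602×10⁻¹⁹)(1.34×10⁻³)/18.9 ≈ 0.681 T.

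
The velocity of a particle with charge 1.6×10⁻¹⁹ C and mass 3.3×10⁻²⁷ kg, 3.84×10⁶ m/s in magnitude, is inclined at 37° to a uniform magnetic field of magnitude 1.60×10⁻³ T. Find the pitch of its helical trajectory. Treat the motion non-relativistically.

v∥ = v cosθ = 3.84×10⁶·cos37° ≈ 3.067×10⁶ m/s.
T = 2πm/(|q|B) = 2π(3.3×10⁻²⁷)/((1.6×10⁻¹⁹)(1.60×10⁻³)) ≈ 8.099×10⁻⁵ s.
pitch = v∥ T = (3.067×10⁶)(8.099×10⁻⁵) ≈ 248 m.

p ≈ 248 m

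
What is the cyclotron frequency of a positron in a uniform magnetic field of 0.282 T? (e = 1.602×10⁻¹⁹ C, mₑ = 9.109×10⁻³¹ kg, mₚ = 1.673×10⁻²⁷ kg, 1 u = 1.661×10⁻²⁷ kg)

f = |q|B/(2πm).
f = (1.602×10⁻¹⁹)(0.282)/(2π·9.109×10⁻³¹) ≈ 7.89×10⁹ Hz.

f ≈ 7.89×10⁹ Hz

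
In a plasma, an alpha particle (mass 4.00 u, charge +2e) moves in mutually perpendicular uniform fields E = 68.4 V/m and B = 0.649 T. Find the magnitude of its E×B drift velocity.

The E×B drift speed is v_d = E/B.
v_d = 68.4/0.649 = 105 m/s.

v_d ≈ 105 m/s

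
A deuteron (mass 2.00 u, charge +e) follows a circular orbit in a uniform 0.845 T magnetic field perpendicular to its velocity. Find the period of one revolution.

The cyclotron period depends only on m, q, B: T = 2πm/(|q|B).
T = 2π(3.322×10⁻²⁷)/((1.602×10⁻¹⁹)(0.845)) ≈ 1.54×10⁻⁷ s.

T ≈ 1.54×10⁻⁷ s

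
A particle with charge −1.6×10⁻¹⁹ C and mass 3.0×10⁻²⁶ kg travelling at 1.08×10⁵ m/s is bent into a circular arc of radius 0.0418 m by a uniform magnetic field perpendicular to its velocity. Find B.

B ≈ 0.484 T

From |q|vB = mv²/r, B = mv/(|q|r).
B = (3.0×10⁻²⁶)(1.08×10⁵)/((1.6×10⁻¹⁹)(0.0418)) ≈ 0.484 T.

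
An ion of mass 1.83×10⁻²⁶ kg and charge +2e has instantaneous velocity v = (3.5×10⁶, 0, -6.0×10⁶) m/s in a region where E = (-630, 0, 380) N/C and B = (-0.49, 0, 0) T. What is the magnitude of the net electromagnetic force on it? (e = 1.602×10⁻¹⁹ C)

|F| ≈ 9.42×10⁻¹³ N

v×B = (0, 2.94×10⁶, 0) N/C.
E + v×B = (-630, 2.94×10⁶, 380) N/C.
F = q(E + v×B) = (3.204×10⁻¹⁹ C)·(-630, 2.94×10⁶, 380) = (-2.02×10⁻¹⁶, 9.42×10⁻¹³, 1.22×10⁻¹⁶) N.
|F| = 9.42×10⁻¹³ N.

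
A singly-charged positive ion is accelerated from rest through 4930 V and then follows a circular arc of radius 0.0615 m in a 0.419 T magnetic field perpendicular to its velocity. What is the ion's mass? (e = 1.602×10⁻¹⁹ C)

Combine |q|V = ½mv² and r = mv/(|q|B): eliminate v to get m = qB²r²/(2V).
m = (1.602×10⁻¹⁹)(0.419)²(0.0615)²/(2·4930) ≈ 1.08×10⁻²⁶ kg.

m ≈ 1.08×10⁻²⁶ kg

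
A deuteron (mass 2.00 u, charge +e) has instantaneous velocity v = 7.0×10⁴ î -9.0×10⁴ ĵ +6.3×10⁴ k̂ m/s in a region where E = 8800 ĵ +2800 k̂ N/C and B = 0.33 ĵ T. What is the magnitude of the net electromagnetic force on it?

|F| ≈ 5.50×10⁻¹⁵ N

v×B = (-2.08×10⁴, 0, 2.31×10⁴) N/C.
E + v×B = (-2.08×10⁴, 8800, 2.59×10⁴) N/C.
F = q(E + v×B) = (1.602×10⁻¹⁹ C)·(-2.08×10⁴, 8800, 2.59×10⁴) = (-3.33×10⁻¹⁵, 1.41×10⁻¹⁵, 4.15×10⁻¹⁵) N.
|F| = 5.50×10⁻¹⁵ N.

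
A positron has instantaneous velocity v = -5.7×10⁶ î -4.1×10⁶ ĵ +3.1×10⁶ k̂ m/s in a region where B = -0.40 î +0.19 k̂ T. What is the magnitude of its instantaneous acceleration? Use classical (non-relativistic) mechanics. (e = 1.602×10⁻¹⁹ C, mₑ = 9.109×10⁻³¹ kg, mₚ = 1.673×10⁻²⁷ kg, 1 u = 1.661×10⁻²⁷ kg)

v×B = (-7.79×10⁵, -1.57×10⁵, -1.64×10⁶) N/C.
F = q v×B = (1.602×10⁻¹⁹ C)·(-7.79×10⁵, -1.57×10⁵, -1.64×10⁶) = (-1.25×10⁻¹³, -2.52×10⁻¹⁴, -2.63×10⁻¹³) N.
|a| = |F|/m = 2.919×10⁻¹³/9.109×10⁻³¹ ≈ 3.21×10¹⁷ m/s².

|a| ≈ 3.21×10¹⁷ m/s²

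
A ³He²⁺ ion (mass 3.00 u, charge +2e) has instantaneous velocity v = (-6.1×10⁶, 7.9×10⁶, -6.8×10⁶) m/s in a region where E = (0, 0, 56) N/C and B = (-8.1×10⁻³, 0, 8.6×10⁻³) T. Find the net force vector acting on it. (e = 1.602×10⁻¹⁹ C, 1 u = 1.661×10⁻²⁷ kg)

F ≈ (2.18×10⁻¹⁴, 3.45×10⁻¹⁴, 2.05×10⁻¹⁴) N

v×B = (6.79×10⁴, 1.08×10⁵, 6.40×10⁴) N/C.
E + v×B = (6.79×10⁴, 1.08×10⁵, 6.40×10⁴) N/C.
F = q(E + v×B) = (3.204×10⁻¹⁹ C)·(6.79×10⁴, 1.08×10⁵, 6.40×10⁴) = (2.18×10⁻¹⁴, 3.45×10⁻¹⁴, 2.05×10⁻¹⁴) N.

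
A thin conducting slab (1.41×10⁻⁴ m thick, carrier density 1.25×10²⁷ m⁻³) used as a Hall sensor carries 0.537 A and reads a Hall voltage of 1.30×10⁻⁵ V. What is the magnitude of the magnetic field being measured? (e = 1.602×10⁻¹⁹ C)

B ≈ 0.684 T

From V_H = IB/(n e t), B = V_H n e t / I.
B = (1.30×10⁻⁵)(1.25×10²⁷)(1.602×10⁻¹⁹)(1.41×10⁻⁴)/0.537 ≈ 0.684 T.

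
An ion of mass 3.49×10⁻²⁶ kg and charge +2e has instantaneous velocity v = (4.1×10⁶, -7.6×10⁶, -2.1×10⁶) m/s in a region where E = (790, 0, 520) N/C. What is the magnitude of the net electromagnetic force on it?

|F| ≈ 3.03×10⁻¹⁶ N

Only an electric field acts, so F = qE = (3.204×10⁻¹⁹ C)·(790, 0, 520) = (2.53×10⁻¹⁶, 0, 1.67×10⁻¹⁶) N.
|F| = 3.03×10⁻¹⁶ N.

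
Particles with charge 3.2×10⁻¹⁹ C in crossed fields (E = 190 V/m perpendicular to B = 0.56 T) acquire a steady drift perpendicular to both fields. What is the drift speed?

v_d ≈ 340 m/s

The E×B drift speed is v_d = E/B.
v_d = 190/0.56 = 340 m/s.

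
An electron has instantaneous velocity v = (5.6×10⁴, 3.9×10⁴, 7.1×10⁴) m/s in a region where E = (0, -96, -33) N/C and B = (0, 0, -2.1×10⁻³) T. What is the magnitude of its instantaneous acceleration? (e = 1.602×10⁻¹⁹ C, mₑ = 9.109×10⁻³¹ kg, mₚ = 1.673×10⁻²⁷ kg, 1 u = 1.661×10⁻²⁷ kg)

v×B = (-81.9, 118, 0) N/C.
E + v×B = (-81.9, 21.6, -33.0) N/C.
F = q(E + v×B) = (−1.602×10⁻¹⁹ C)·(-81.9, 21.6, -33.0) = (1.31×10⁻¹⁷, -3.46×10⁻¹⁸, 5.29×10⁻¹⁸) N.
|a| = |F|/m = 1.456×10⁻¹⁷/9.109×10⁻³¹ ≈ 1.60×10¹³ m/s².

|a| ≈ 1.60×10¹³ m/s²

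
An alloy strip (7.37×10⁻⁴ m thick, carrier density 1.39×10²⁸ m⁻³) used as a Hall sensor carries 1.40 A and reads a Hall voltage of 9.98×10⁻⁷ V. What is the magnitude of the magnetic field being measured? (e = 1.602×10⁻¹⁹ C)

From V_H = IB/(n e t), B = V_H n e t / I.
B = (9.98×10⁻⁷)(1.39×10²⁸)(1.602×10⁻¹⁹)(7.37×10⁻⁴)/1.40 ≈ 1.17 T.

B ≈ 1.17 T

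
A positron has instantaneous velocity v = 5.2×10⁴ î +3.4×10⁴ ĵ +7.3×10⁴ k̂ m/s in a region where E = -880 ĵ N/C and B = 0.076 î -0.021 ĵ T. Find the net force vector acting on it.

F ≈ (2.46×10⁻¹⁶, 7.48×10⁻¹⁶, -5.89×10⁻¹⁶) N

v×B = (1530, 5550, -3680) N/C.
E + v×B = (1530, 4670, -3680) N/C.
F = q(E + v×B) = (1.602×10⁻¹⁹ C)·(1530, 4670, -3680) = (2.46×10⁻¹⁶, 7.48×10⁻¹⁶, -5.89×10⁻¹⁶) N.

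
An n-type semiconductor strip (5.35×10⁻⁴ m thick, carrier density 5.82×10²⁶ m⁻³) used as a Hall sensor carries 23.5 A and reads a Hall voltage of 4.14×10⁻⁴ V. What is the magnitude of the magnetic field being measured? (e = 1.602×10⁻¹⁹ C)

B ≈ 0.879 T

From V_H = IB/(n e t), B = V_H n e t / I.
B = (4.14×10⁻⁴)(5.82×10²⁶)(1.602×10⁻¹⁹)(5.35×10⁻⁴)/23.5 ≈ 0.879 T.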